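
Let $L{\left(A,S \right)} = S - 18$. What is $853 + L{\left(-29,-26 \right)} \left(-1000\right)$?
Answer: $44853$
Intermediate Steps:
$L{\left(A,S \right)} = -18 + S$ ($L{\left(A,S \right)} = S - 18 = -18 + S$)
$853 + L{\left(-29,-26 \right)} \left(-1000\right) = 853 + \left(-18 - 26\right) \left(-1000\right) = 853 - -44000 = 853 + 44000 = 44853$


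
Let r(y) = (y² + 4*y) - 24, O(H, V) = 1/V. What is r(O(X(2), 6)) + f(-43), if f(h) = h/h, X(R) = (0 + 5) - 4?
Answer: -803/36 ≈ -22.306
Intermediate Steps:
X(R) = 1 (X(R) = 5 - 4 = 1)
r(y) = -24 + y² + 4*y
f(h) = 1
r(O(X(2), 6)) + f(-43) = (-24 + (1/6)² + 4/6) + 1 = (-24 + (⅙)² + 4*(⅙)) + 1 = (-24 + 1/36 + ⅔) + 1 = -839/36 + 1 = -803/36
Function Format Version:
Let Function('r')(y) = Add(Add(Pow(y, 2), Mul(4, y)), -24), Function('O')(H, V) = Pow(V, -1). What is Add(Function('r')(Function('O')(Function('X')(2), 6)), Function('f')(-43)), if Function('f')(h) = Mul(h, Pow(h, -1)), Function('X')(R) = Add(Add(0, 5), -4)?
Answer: Rational(-803, 36) ≈ -22.306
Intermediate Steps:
Function('X')(R) = 1 (Function('X')(R) = Add(5, -4) = 1)
Function('r')(y) = Add(-24, Pow(y, 2), Mul(4, y))
Function('f')(h) = 1
Add(Function('r')(Function('O')(Function('X')(2), 6)), Function('f')(-43)) = Add(Add(-24, Pow(Pow(6, -1), 2), Mul(4, Pow(6, -1))), 1) = Add(Add(-24, Pow(Rational(1, 6), 2), Mul(4, Rational(1, 6))), 1) = Add(Add(-24, Rational(1, 36), Rational(2, 3)), 1) = Add(Rational(-839, 36), 1) = Rational(-803, 36)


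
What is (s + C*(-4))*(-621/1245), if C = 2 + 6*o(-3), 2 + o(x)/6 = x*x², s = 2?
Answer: -172638/83 ≈ -2080.0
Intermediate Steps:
o(x) = -12 + 6*x³ (o(x) = -12 + 6*(x*x²) = -12 + 6*x³)
C = -1042 (C = 2 + 6*(-12 + 6*(-3)³) = 2 + 6*(-12 + 6*(-27)) = 2 + 6*(-12 - 162) = 2 + 6*(-174) = 2 - 1044 = -1042)
(s + C*(-4))*(-621/1245) = (2 - 1042*(-4))*(-621/1245) = (2 + 4168)*(-621*1/1245) = 4170*(-207/415) = -172638/83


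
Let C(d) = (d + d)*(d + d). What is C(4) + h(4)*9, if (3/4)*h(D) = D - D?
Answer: 64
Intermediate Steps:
h(D) = 0 (h(D) = 4*(D - D)/3 = (4/3)*0 = 0)
C(d) = 4*d**2 (C(d) = (2*d)*(2*d) = 4*d**2)
C(4) + h(4)*9 = 4*4**2 + 0*9 = 4*16 + 0 = 64 + 0 = 64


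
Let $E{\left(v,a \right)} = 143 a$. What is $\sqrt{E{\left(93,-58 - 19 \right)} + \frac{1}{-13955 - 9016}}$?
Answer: $\frac{i \sqrt{5810139609222}}{22971} \approx 104.93 i$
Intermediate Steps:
$\sqrt{E{\left(93,-58 - 19 \right)} + \frac{1}{-13955 - 9016}} = \sqrt{143 \left(-58 - 19\right) + \frac{1}{-13955 - 9016}} = \sqrt{143 \left(-77\right) + \frac{1}{-22971}} = \sqrt{-11011 - \frac{1}{22971}} = \sqrt{- \frac{252933682}{22971}} = \frac{i \sqrt{5810139609222}}{22971}$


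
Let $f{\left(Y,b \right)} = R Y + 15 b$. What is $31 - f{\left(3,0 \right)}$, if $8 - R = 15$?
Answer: $52$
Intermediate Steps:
$R = -7$ ($R = 8 - 15 = -7$)
$f{\left(Y,b \right)} = - 7 Y + 15 b$
$31 - f{\left(3,0 \right)} = 31 - \left(\left(-7\right) 3 + 15 \cdot 0\right) = 31 - \left(-21 + 0\right) = 31 - -21 = 31 + 21 = 52$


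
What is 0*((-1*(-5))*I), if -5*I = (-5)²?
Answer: 0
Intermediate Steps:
I = -5 (I = -⅕*(-5)² = -⅕*25 = -5)
0*((-1*(-5))*I) = 0*(-1*(-5)*(-5)) = 0*(5*(-5)) = 0*(-25) = 0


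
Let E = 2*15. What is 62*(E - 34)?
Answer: -248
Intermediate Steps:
E = 30
62*(E - 34) = 62*(30 - 34) = 62*(-4) = -248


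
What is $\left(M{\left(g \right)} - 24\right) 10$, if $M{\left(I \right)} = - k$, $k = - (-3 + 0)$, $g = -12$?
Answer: $-270$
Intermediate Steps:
$k = 3$ ($k = \left(-1\right) \left(-3\right) = 3$)
$M{\left(I \right)} = -3$ ($M{\left(I \right)} = \left(-1\right) 3 = -3$)
$\left(M{\left(g \right)} - 24\right) 10 = \left(-3 - 24\right) 10 = \left(-27\right) 10 = -270$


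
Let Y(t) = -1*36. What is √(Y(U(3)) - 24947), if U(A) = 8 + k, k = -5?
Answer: I*√24983 ≈ 158.06*I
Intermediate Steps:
U(A) = 3 (U(A) = 8 - 5 = 3)
Y(t) = -36
√(Y(U(3)) - 24947) = √(-36 - 24947) = √(-24983) = I*√24983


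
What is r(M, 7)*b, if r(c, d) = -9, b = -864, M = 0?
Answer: 7776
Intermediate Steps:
r(M, 7)*b = -9*(-864) = 7776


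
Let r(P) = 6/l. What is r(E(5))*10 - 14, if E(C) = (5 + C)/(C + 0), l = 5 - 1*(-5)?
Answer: -8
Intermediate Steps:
l = 10 (l = 5 + 5 = 10)
E(C) = (5 + C)/C
r(P) = ⅗ (r(P) = 6/10 = 6*(⅒) = ⅗)
r(E(5))*10 - 14 = (⅗)*10 - 14 = 6 - 14 = -8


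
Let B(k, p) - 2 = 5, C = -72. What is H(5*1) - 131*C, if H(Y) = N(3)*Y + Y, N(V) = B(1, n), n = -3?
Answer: 9472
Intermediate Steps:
B(k, p) = 7 (B(k, p) = 2 + 5 = 7)
N(V) = 7
H(Y) = 8*Y (H(Y) = 7*Y + Y = 8*Y)
H(5*1) - 131*C = 8*(5*1) - 131*(-72) = 8*5 + 9432 = 40 + 9432 = 9472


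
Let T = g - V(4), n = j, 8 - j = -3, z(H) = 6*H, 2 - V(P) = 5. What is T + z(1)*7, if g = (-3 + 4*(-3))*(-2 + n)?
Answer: -90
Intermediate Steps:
V(P) = -3 (V(P) = 2 - 1*5 = 2 - 5 = -3)
j = 11 (j = 8 - 1*(-3) = 8 + 3 = 11)
n = 11
g = -135 (g = (-3 + 4*(-3))*(-2 + 11) = (-3 - 12)*9 = -15*9 = -135)
T = -132 (T = -135 - 1*(-3) = -135 + 3 = -132)
T + z(1)*7 = -132 + (6*1)*7 = -132 + 6*7 = -132 + 42 = -90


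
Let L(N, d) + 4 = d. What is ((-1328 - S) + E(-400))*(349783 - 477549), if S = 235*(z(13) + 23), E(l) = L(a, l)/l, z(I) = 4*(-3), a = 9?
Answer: 24990965717/50 ≈ 4.9982e+8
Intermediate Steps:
L(N, d) = -4 + d
z(I) = -12
E(l) = (-4 + l)/l
S = 2585 (S = 235*(-12 + 23) = 235*11 = 2585)
((-1328 - S) + E(-400))*(349783 - 477549) = ((-1328 - 1*2585) + (-4 - 400)/(-400))*(349783 - 477549) = ((-1328 - 2585) - 1/400*(-404))*(-127766) = (-3913 + 101/100)*(-127766) = -391199/100*(-127766) = 24990965717/50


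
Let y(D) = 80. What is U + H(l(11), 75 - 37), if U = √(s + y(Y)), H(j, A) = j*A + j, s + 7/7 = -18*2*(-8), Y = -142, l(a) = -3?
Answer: -117 + √367 ≈ -97.843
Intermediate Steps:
s = 287 (s = -1 - 18*2*(-8) = -1 - 36*(-8) = -1 + 288 = 287)
H(j, A) = j + A*j (H(j, A) = A*j + j = j + A*j)
U = √367 (U = √(287 + 80) = √367 ≈ 19.157)
U + H(l(11), 75 - 37) = √367 - 3*(1 + (75 - 37)) = √367 - 3*(1 + 38) = √367 - 3*39 = √367 - 117 = -117 + √367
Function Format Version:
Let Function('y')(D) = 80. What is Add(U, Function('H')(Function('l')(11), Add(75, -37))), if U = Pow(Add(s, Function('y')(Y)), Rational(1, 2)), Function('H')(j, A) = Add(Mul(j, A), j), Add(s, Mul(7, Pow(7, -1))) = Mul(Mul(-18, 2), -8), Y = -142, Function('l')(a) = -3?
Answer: Add(-117, Pow(367, Rational(1, 2))) ≈ -97.843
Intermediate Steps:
s = 287 (s = Add(-1, Mul(Mul(-18, 2), -8)) = Add(-1, Mul(-36, -8)) = Add(-1, 288) = 287)
Function('H')(j, A) = Add(j, Mul(A, j)) (Function('H')(j, A) = Add(Mul(A, j), j) = Add(j, Mul(A, j)))
U = Pow(367, Rational(1, 2)) (U = Pow(Add(287, 80), Rational(1, 2)) = Pow(367, Rational(1, 2)) ≈ 19.157)
Add(U, Function('H')(Function('l')(11), Add(75, -37))) = Add(Pow(367, Rational(1, 2)), Mul(-3, Add(1, Add(75, -37)))) = Add(Pow(367, Rational(1, 2)), Mul(-3, Add(1, 38))) = Add(Pow(367, Rational(1, 2)), Mul(-3, 39)) = Add(Pow(367, Rational(1, 2)), -117) = Add(-117, Pow(367, Rational(1, 2)))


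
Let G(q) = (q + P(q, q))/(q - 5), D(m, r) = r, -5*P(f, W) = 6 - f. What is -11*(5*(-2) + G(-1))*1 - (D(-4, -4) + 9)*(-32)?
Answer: 1328/5 ≈ 265.60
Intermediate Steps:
P(f, W) = -6/5 + f/5 (P(f, W) = -(6 - f)/5 = -6/5 + f/5)
G(q) = (-6/5 + 6*q/5)/(-5 + q) (G(q) = (q + (-6/5 + q/5))/(q - 5) = (-6/5 + 6*q/5)/(-5 + q))
-11*(5*(-2) + G(-1))*1 - (D(-4, -4) + 9)*(-32) = -11*(5*(-2) + 6*(-1 - 1)/(5*(-5 - 1)))*1 - (-4 + 9)*(-32) = -11*(-10 + (6/5)*(-2)/(-6))*1 - 5*(-32) = -11*(-10 + (6/5)*(-1/6)*(-2))*1 - 1*(-160) = -11*(-10 + 2/5)*1 + 160 = -11*(-48/5)*1 + 160 = (528/5)*1 + 160 = 528/5 + 160 = 1328/5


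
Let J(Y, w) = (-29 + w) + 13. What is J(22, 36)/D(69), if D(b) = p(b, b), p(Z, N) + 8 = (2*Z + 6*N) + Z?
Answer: 20/613 ≈ 0.032626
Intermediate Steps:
p(Z, N) = -8 + 3*Z + 6*N (p(Z, N) = -8 + ((2*Z + 6*N) + Z) = -8 + (3*Z + 6*N) = -8 + 3*Z + 6*N)
J(Y, w) = -16 + w
D(b) = -8 + 9*b (D(b) = -8 + 3*b + 6*b = -8 + 9*b)
J(22, 36)/D(69) = (-16 + 36)/(-8 + 9*69) = 20/(-8 + 621) = 20/613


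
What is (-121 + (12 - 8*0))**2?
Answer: 11881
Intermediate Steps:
(-121 + (12 - 8*0))**2 = (-121 + (12 + 0))**2 = (-121 + 12)**2 = (-109)**2 = 11881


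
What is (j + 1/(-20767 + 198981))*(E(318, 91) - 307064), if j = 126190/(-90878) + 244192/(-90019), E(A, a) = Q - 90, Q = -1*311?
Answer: 919209891429768877865/728961794592974 ≈ 1.2610e+6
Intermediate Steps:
Q = -311
E(A, a) = -401 (E(A, a) = -311 - 90 = -401)
j = -16775589093/4090373341 (j = 126190*(-1/90878) + 244192*(-1/90019) = -63095/45439 - 244192/90019 = -16775589093/4090373341 ≈ -4.1012)
(j + 1/(-20767 + 198981))*(E(318, 91) - 307064) = (-16775589093/4090373341 + 1/(-20767 + 198981))*(-401 - 307064) = (-16775589093/4090373341 + 1/178214)*(-307465) = -2989640744246561/728961794592974*(-307465) = 919209891429768877865/728961794592974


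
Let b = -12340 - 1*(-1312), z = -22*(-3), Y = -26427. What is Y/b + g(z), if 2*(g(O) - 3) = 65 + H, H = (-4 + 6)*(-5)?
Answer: 120927/3676 ≈ 32.896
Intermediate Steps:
z = 66
H = -10 (H = 2*(-5) = -10)
g(O) = 61/2 (g(O) = 3 + (65 - 10)/2 = 3 + (½)*55 = 3 + 55/2 = 61/2)
b = -11028 (b = -12340 + 1312 = -11028)
Y/b + g(z) = -26427/(-11028) + 61/2 = -26427*(-1/11028) + 61/2 = 8809/3676 + 61/2 = 120927/3676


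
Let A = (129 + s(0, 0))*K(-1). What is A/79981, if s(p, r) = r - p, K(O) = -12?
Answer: -1548/79981 ≈ -0.019355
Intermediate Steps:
A = -1548 (A = (129 + (0 - 1*0))*(-12) = (129 + (0 + 0))*(-12) = (129 + 0)*(-12) = 129*(-12) = -1548)
A/79981 = -1548/79981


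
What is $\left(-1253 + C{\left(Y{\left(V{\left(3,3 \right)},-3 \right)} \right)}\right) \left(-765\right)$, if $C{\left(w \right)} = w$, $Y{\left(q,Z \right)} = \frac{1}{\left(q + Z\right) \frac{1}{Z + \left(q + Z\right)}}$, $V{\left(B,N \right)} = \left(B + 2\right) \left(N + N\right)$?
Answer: $957865$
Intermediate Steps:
$V{\left(B,N \right)} = 2 N \left(2 + B\right)$ ($V{\left(B,N \right)} = \left(2 + B\right) 2 N = 2 N \left(2 + B\right)$)
$Y{\left(q,Z \right)} = \frac{q + 2 Z}{Z + q}$ ($Y{\left(q,Z \right)} = \frac{1}{\left(Z + q\right) \frac{1}{Z + \left(Z + q\right)}} = \frac{1}{\left(Z + q\right) \frac{1}{q + 2 Z}} = \frac{1}{\frac{1}{q + 2 Z} \left(Z + q\right)} = \frac{q + 2 Z}{Z + q}$)
$\left(-1253 + C{\left(Y{\left(V{\left(3,3 \right)},-3 \right)} \right)}\right) \left(-765\right) = \left(-1253 + \frac{2 \cdot 3 \left(2 + 3\right) + 2 \left(-3\right)}{-3 + 2 \cdot 3 \left(2 + 3\right)}\right) \left(-765\right) = \left(-1253 + \frac{2 \cdot 3 \cdot 5 - 6}{-3 + 2 \cdot 3 \cdot 5}\right) \left(-765\right) = \left(-1253 + \frac{30 - 6}{-3 + 30}\right) \left(-765\right) = \left(-1253 + \frac{1}{27} \cdot 24\right) \left(-765\right) = \left(-1253 + \frac{8}{9}\right) \left(-765\right) = \left(- \frac{11269}{9}\right) \left(-765\right) = 957865$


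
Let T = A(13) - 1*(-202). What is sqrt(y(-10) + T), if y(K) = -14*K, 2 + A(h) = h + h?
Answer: sqrt(366) ≈ 19.131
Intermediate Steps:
A(h) = -2 + 2*h (A(h) = -2 + (h + h) = -2 + 2*h)
T = 226 (T = (-2 + 2*13) - 1*(-202) = (-2 + 26) + 202 = 24 + 202 = 226)
sqrt(y(-10) + T) = sqrt(-14*(-10) + 226) = sqrt(140 + 226) = sqrt(366)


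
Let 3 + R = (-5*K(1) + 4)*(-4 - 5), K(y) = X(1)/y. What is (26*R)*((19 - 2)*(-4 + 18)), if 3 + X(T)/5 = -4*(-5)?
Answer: 23427768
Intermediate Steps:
X(T) = 85 (X(T) = -15 + 5*(-4*(-5)) = -15 + 5*20 = -15 + 100 = 85)
K(y) = 85/y
R = 3786 (R = -3 + (-425/1 + 4)*(-4 - 5) = -3 + (-425 + 4)*(-9) = -3 - 421*(-9) = -3 + 3789 = 3786)
(26*R)*((19 - 2)*(-4 + 18)) = (26*3786)*((19 - 2)*(-4 + 18)) = 98436*(17*14) = 98436*238 = 23427768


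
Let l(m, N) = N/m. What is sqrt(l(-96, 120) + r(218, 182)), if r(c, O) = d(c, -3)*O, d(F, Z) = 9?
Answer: sqrt(6547)/2 ≈ 40.457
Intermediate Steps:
r(c, O) = 9*O
sqrt(l(-96, 120) + r(218, 182)) = sqrt(120/(-96) + 9*182) = sqrt(120*(-1/96) + 1638) = sqrt(-5/4 + 1638) = sqrt(6547/4) = sqrt(6547)/2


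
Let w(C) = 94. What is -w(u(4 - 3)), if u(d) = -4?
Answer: -94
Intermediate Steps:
-w(u(4 - 3)) = -1*94 = -94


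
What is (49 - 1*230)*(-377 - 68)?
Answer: 80545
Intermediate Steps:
(49 - 1*230)*(-377 - 68) = (49 - 230)*(-445) = -181*(-445) = 80545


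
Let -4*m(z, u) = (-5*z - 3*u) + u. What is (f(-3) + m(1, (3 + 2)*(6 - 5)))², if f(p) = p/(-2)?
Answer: 441/16 ≈ 27.563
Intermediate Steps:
m(z, u) = u/2 + 5*z/4 (m(z, u) = -((-5*z - 3*u) + u)/4 = -(-5*z - 2*u)/4 = u/2 + 5*z/4)
f(p) = -p/2 (f(p) = p*(-½) = -p/2)
(f(-3) + m(1, (3 + 2)*(6 - 5)))² = (-½*(-3) + (((3 + 2)*(6 - 5))/2 + (5/4)*1))² = (3/2 + ((5*1)/2 + 5/4))² = (3/2 + ((½)*5 + 5/4))² = (3/2 + (5/2 + 5/4))² = (3/2 + 15/4)² = (21/4)² = 441/16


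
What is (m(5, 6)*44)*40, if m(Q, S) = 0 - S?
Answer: -10560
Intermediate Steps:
m(Q, S) = -S
(m(5, 6)*44)*40 = (-1*6*44)*40 = -6*44*40 = -264*40 = -10560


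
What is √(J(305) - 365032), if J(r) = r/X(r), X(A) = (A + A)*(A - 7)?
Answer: I*√32416301579/298 ≈ 604.18*I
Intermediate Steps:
X(A) = 2*A*(-7 + A) (X(A) = (2*A)*(-7 + A) = 2*A*(-7 + A))
J(r) = 1/(2*(-7 + r)) (J(r) = r/((2*r*(-7 + r))) = r*(1/(2*r*(-7 + r))) = 1/(2*(-7 + r)))
√(J(305) - 365032) = √(1/(2*(-7 + 305)) - 365032) = √((½)/298 - 365032) = √((½)*(1/298) - 365032) = √(1/596 - 365032) = √(-217559071/596) = I*√32416301579/298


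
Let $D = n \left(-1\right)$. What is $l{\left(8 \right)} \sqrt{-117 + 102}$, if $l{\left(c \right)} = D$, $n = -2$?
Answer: $2 i \sqrt{15} \approx 7.746 i$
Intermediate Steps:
$D = 2$ ($D = \left(-2\right) \left(-1\right) = 2$)
$l{\left(c \right)} = 2$
$l{\left(8 \right)} \sqrt{-117 + 102} = 2 \sqrt{-117 + 102} = 2 \sqrt{-15} = 2 i \sqrt{15}$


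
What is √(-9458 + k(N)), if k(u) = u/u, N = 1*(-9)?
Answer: 7*I*√193 ≈ 97.247*I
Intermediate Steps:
N = -9
k(u) = 1
√(-9458 + k(N)) = √(-9458 + 1) = √(-9457) = 7*I*√193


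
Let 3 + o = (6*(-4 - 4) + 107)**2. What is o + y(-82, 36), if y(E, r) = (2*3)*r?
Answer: 3694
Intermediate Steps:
y(E, r) = 6*r
o = 3478 (o = -3 + (6*(-4 - 4) + 107)**2 = -3 + (6*(-8) + 107)**2 = -3 + (-48 + 107)**2 = -3 + 59**2 = -3 + 3481 = 3478)
o + y(-82, 36) = 3478 + 6*36 = 3478 + 216 = 3694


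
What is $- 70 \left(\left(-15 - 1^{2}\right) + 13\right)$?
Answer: $210$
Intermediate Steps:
$- 70 \left(\left(-15 - 1^{2}\right) + 13\right) = - 70 \left(\left(-15 - 1\right) + 13\right) = - 70 \left(-16 + 13\right) = \left(-70\right) \left(-3\right) = 210$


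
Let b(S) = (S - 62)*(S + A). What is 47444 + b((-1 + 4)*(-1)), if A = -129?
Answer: 56024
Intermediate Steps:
b(S) = (-129 + S)*(-62 + S) (b(S) = (S - 62)*(S - 129) = (-62 + S)*(-129 + S) = (-129 + S)*(-62 + S))
47444 + b((-1 + 4)*(-1)) = 47444 + (7998 + ((-1 + 4)*(-1))² - 191*(-1 + 4)*(-1)) = 47444 + (7998 + (3*(-1))² - 573*(-1)) = 47444 + (7998 + (-3)² - 191*(-3)) = 47444 + (7998 + 9 + 573) = 47444 + 8580 = 56024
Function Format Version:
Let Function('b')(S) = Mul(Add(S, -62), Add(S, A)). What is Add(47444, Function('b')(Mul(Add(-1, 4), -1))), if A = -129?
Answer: 56024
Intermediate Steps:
Function('b')(S) = Mul(Add(-129, S), Add(-62, S)) (Function('b')(S) = Mul(Add(S, -62), Add(S, -129)) = Mul(Add(-62, S), Add(-129, S)) = Mul(Add(-129, S), Add(-62, S)))
Add(47444, Function('b')(Mul(Add(-1, 4), -1))) = Add(47444, Add(7998, Pow(Mul(Add(-1, 4), -1), 2), Mul(-191, Mul(Add(-1, 4), -1)))) = Add(47444, Add(7998, Pow(Mul(3, -1), 2), Mul(-191, Mul(3, -1)))) = Add(47444, Add(7998, Pow(-3, 2), Mul(-191, -3))) = Add(47444, Add(7998, 9, 573)) = Add(47444, 8580) = 56024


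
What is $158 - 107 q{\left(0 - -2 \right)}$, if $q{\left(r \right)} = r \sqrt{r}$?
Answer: $158 - 214 \sqrt{2} \approx -144.64$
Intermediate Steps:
$q{\left(r \right)} = r^{\frac{3}{2}}$
$158 - 107 q{\left(0 - -2 \right)} = 158 - 107 \left(0 - -2\right)^{\frac{3}{2}} = 158 - 107 \left(0 + 2\right)^{\frac{3}{2}} = 158 - 107 \cdot 2^{\frac{3}{2}} = 158 - 107 \cdot 2 \sqrt{2} = 158 - 214 \sqrt{2}$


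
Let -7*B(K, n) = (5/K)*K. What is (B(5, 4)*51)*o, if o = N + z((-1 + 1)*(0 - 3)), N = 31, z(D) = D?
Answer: -7905/7 ≈ -1129.3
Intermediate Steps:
B(K, n) = -5/7 (B(K, n) = -5/K*K/7 = -1/7*5 = -5/7)
o = 31 (o = 31 + (-1 + 1)*(0 - 3) = 31 + 0*(-3) = 31 + 0 = 31)
(B(5, 4)*51)*o = -5/7*51*31 = -255/7*31 = -7905/7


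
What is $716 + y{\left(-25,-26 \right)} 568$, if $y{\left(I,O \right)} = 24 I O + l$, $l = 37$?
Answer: $8882532$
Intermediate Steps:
$y{\left(I,O \right)} = 37 + 24 I O$ ($y{\left(I,O \right)} = 24 I O + 37 = 37 + 24 I O$)
$716 + y{\left(-25,-26 \right)} 568 = 716 + \left(37 + 24 \left(-25\right) \left(-26\right)\right) 568 = 716 + \left(37 + 15600\right) 568 = 716 + 15637 \cdot 568 = 716 + 8881816 = 8882532$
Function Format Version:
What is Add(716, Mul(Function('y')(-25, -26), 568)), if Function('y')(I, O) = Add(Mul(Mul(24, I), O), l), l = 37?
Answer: 8882532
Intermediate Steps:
Function('y')(I, O) = Add(37, Mul(24, I, O)) (Function('y')(I, O) = Add(Mul(Mul(24, I), O), 37) = Add(Mul(24, I, O), 37) = Add(37, Mul(24, I, O)))
Add(716, Mul(Function('y')(-25, -26), 568)) = Add(716, Mul(Add(37, Mul(24, -25, -26)), 568)) = Add(716, Mul(Add(37, 15600), 568)) = Add(716, Mul(15637, 568)) = Add(716, 8881816) = 8882532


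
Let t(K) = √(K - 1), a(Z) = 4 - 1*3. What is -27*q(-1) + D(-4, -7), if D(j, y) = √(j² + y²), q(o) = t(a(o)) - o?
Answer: -27 + √65 ≈ -18.938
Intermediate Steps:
a(Z) = 1 (a(Z) = 4 - 3 = 1)
t(K) = √(-1 + K)
q(o) = -o (q(o) = √(-1 + 1) - o = √0 - o = 0 - o = -o)
-27*q(-1) + D(-4, -7) = -(-27)*(-1) + √((-4)² + (-7)²) = -27*1 + √(16 + 49) = -27 + √65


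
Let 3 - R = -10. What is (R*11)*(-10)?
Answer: -1430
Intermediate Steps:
R = 13 (R = 3 - 1*(-10) = 3 + 10 = 13)
(R*11)*(-10) = (13*11)*(-10) = 143*(-10) = -1430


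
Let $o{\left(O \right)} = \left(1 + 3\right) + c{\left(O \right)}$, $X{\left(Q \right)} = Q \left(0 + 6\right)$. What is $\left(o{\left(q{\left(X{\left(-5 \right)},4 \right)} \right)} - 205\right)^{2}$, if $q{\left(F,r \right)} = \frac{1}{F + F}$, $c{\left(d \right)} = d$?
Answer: $\frac{145467721}{3600} \approx 40408.0$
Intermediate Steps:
$X{\left(Q \right)} = 6 Q$ ($X{\left(Q \right)} = Q 6 = 6 Q$)
$q{\left(F,r \right)} = \frac{1}{2 F}$
$o{\left(O \right)} = 4 + O$ ($o{\left(O \right)} = \left(1 + 3\right) + O = 4 + O$)
$\left(o{\left(q{\left(X{\left(-5 \right)},4 \right)} \right)} - 205\right)^{2} = \left(\left(4 + \frac{1}{2 \cdot 6 \left(-5\right)}\right) - 205\right)^{2} = \left(\left(4 + \frac{1}{2 \left(-30\right)}\right) - 205\right)^{2} = \left(\left(4 + \frac{1}{2} \left(- \frac{1}{30}\right)\right) - 205\right)^{2} = \left(\left(4 - \frac{1}{60}\right) - 205\right)^{2} = \left(\frac{239}{60} - 205\right)^{2} = \left(- \frac{12061}{60}\right)^{2} = \frac{145467721}{3600}$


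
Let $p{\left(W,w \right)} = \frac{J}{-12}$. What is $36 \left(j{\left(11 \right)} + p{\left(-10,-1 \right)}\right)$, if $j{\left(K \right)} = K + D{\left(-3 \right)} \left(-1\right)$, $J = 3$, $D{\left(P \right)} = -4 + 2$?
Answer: $459$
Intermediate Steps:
$D{\left(P \right)} = -2$
$p{\left(W,w \right)} = - \frac{1}{4}$ ($p{\left(W,w \right)} = \frac{3}{-12} = 3 \left(- \frac{1}{12}\right) = - \frac{1}{4}$)
$j{\left(K \right)} = 2 + K$ ($j{\left(K \right)} = K - -2 = K + 2 = 2 + K$)
$36 \left(j{\left(11 \right)} + p{\left(-10,-1 \right)}\right) = 36 \left(\left(2 + 11\right) - \frac{1}{4}\right) = 36 \left(13 - \frac{1}{4}\right) = 36 \cdot \frac{51}{4} = 459$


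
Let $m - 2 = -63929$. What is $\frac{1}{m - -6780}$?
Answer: $- \frac{1}{57147} \approx -1.7499 \cdot 10^{-5}$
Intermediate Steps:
$m = -63927$ ($m = 2 - 63929 = -63927$)
$\frac{1}{m - -6780} = \frac{1}{-63927 - -6780} = \frac{1}{-63927 + 6780} = \frac{1}{-57147} = - \frac{1}{57147}$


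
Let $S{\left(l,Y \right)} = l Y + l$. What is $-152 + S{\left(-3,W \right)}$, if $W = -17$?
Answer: $-104$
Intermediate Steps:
$S{\left(l,Y \right)} = l + Y l$ ($S{\left(l,Y \right)} = Y l + l = l + Y l$)
$-152 + S{\left(-3,W \right)} = -152 - 3 \left(1 - 17\right) = -152 - -48 = -152 + 48 = -104$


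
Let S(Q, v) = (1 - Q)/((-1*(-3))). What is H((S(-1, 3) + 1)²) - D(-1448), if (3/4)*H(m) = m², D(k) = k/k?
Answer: 2257/243 ≈ 9.2881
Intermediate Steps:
S(Q, v) = ⅓ - Q/3 (S(Q, v) = (1 - Q)/3 = (1 - Q)*(⅓) = ⅓ - Q/3)
D(k) = 1
H(m) = 4*m²/3
H((S(-1, 3) + 1)²) - D(-1448) = 4*(((⅓ - ⅓*(-1)) + 1)²)²/3 - 1*1 = 4*(((⅓ + ⅓) + 1)²)²/3 - 1 = 4*((⅔ + 1)²)²/3 - 1 = 4*((5/3)²)²/3 - 1 = 4*(25/9)²/3 - 1 = (4/3)*(625/81) - 1 = 2500/243 - 1 = 2257/243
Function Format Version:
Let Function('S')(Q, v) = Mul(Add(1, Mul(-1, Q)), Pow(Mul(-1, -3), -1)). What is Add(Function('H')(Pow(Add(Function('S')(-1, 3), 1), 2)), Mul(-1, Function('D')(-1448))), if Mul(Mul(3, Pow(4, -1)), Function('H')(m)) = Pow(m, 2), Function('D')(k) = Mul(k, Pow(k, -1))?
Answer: Rational(2257, 243) ≈ 9.2881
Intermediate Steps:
Function('S')(Q, v) = Add(Rational(1, 3), Mul(Rational(-1, 3), Q)) (Function('S')(Q, v) = Mul(Add(1, Mul(-1, Q)), Pow(3, -1)) = Mul(Add(1, Mul(-1, Q)), Rational(1, 3)) = Add(Rational(1, 3), Mul(Rational(-1, 3), Q)))
Function('D')(k) = 1
Function('H')(m) = Mul(Rational(4, 3), Pow(m, 2))
Add(Function('H')(Pow(Add(Function('S')(-1, 3), 1), 2)), Mul(-1, Function('D')(-1448))) = Add(Mul(Rational(4, 3), Pow(Pow(Add(Add(Rational(1, 3), Mul(Rational(-1, 3), -1)), 1), 2), 2)), Mul(-1, 1)) = Add(Mul(Rational(4, 3), Pow(Pow(Add(Add(Rational(1, 3), Rational(1, 3)), 1), 2), 2)), -1) = Add(Mul(Rational(4, 3), Pow(Pow(Add(Rational(2, 3), 1), 2), 2)), -1) = Add(Mul(Rational(4, 3), Pow(Pow(Rational(5, 3), 2), 2)), -1) = Add(Mul(Rational(4, 3), Pow(Rational(25, 9), 2)), -1) = Add(Mul(Rational(4, 3), Rational(625, 81)), -1) = Add(Rational(2500, 243), -1) = Rational(2257, 243)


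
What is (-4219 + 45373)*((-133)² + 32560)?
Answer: 2067947346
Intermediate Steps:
(-4219 + 45373)*((-133)² + 32560) = 41154*(17689 + 32560) = 41154*50249 = 2067947346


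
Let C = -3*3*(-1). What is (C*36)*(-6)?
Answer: -1944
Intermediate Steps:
C = 9 (C = -9*(-1) = 9)
(C*36)*(-6) = (9*36)*(-6) = 324*(-6) = -1944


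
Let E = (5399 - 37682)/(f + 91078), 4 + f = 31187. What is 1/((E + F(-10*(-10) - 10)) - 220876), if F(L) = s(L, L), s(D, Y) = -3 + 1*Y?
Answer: -122261/26993916212 ≈ -4.5292e-6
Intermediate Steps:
f = 31183 (f = -4 + 31187 = 31183)
s(D, Y) = -3 + Y
E = -32283/122261 (E = (5399 - 37682)/(31183 + 91078) = -32283/122261 ≈ -0.26405)
F(L) = -3 + L
1/((E + F(-10*(-10) - 10)) - 220876) = 1/((-32283/122261 + (-3 + (-10*(-10) - 10))) - 220876) = 1/((-32283/122261 + (-3 + (100 - 10))) - 220876) = 1/((-32283/122261 + (-3 + 90)) - 220876) = 1/((-32283/122261 + 87) - 220876) = 1/(10604424/122261 - 220876) = 1/(-26993916212/122261) = -122261/26993916212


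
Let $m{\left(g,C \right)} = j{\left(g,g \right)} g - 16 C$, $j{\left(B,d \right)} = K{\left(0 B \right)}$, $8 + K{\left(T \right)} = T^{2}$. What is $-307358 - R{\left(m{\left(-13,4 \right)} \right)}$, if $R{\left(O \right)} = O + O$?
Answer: $-307438$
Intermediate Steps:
$K{\left(T \right)} = -8 + T^{2}$
$j{\left(B,d \right)} = -8$ ($j{\left(B,d \right)} = -8 + \left(0 B\right)^{2} = -8 + 0^{2} = -8 + 0 = -8$)
$m{\left(g,C \right)} = - 16 C - 8 g$ ($m{\left(g,C \right)} = - 8 g - 16 C = - 16 C - 8 g$)
$R{\left(O \right)} = 2 O$
$-307358 - R{\left(m{\left(-13,4 \right)} \right)} = -307358 - 2 \left(\left(-16\right) 4 - -104\right) = -307358 - 2 \left(-64 + 104\right) = -307358 - 2 \cdot 40 = -307358 - 80 = -307438$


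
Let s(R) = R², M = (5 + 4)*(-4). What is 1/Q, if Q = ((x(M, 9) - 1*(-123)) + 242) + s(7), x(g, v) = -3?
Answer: 1/411 ≈ 0.0024331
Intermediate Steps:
M = -36 (M = 9*(-4) = -36)
Q = 411 (Q = ((-3 - 1*(-123)) + 242) + 7² = ((-3 + 123) + 242) + 49 = (120 + 242) + 49 = 362 + 49 = 411)
1/Q = 1/411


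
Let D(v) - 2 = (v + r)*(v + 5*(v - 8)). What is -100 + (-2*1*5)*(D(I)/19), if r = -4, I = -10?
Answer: -15920/19 ≈ -837.89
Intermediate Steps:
D(v) = 2 + (-40 + 6*v)*(-4 + v) (D(v) = 2 + (v - 4)*(v + 5*(v - 8)) = 2 + (-4 + v)*(v + 5*(-8 + v)) = 2 + (-4 + v)*(v + (-40 + 5*v)) = 2 + (-4 + v)*(-40 + 6*v) = 2 + (-40 + 6*v)*(-4 + v))
-100 + (-2*1*5)*(D(I)/19) = -100 + (-2*1*5)*((162 - 64*(-10) + 6*(-10)²)/19) = -100 + (-2*5)*((162 + 640 + 6*100)*(1/19)) = -100 - 10*(162 + 640 + 600)/19 = -100 - 14020/19 = -15920/19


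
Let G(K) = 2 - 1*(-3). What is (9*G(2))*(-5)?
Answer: -225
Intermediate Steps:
G(K) = 5 (G(K) = 2 + 3 = 5)
(9*G(2))*(-5) = (9*5)*(-5) = 45*(-5) = -225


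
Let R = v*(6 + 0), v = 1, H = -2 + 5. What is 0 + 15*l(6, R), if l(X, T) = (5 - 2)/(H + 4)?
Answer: 45/7 ≈ 6.4286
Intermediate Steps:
H = 3
R = 6 (R = 1*(6 + 0) = 1*6 = 6)
l(X, T) = 3/7 (l(X, T) = (5 - 2)/(3 + 4) = 3/7)
0 + 15*l(6, R) = 0 + 15*(3/7) = 0 + 45/7 = 45/7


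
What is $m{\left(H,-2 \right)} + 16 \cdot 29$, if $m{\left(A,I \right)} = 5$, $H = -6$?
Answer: $469$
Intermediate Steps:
$m{\left(H,-2 \right)} + 16 \cdot 29 = 5 + 16 \cdot 29 = 5 + 464 = 469$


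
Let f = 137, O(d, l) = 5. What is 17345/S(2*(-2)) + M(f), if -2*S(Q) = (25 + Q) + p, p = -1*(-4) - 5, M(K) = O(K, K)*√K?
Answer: -3469/2 + 5*√137 ≈ -1676.0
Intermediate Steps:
M(K) = 5*√K
p = -1 (p = 4 - 5 = -1)
S(Q) = -12 - Q/2 (S(Q) = -((25 + Q) - 1)/2 = -(24 + Q)/2 = -12 - Q/2)
17345/S(2*(-2)) + M(f) = 17345/(-12 - (-2)) + 5*√137 = 17345/(-12 - ½*(-4)) + 5*√137 = 17345/(-12 + 2) + 5*√137 = 17345/(-10) + 5*√137 = 17345*(-⅒) + 5*√137 = -3469/2 + 5*√137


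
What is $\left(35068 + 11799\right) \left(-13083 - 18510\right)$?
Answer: $-1480669131$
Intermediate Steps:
$\left(35068 + 11799\right) \left(-13083 - 18510\right) = 46867 \left(-31593\right) = -1480669131$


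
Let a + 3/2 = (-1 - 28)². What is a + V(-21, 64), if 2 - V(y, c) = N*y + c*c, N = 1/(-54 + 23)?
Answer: -201821/62 ≈ -3255.2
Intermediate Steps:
N = -1/31 (N = 1/(-31) = -1/31 ≈ -0.032258)
V(y, c) = 2 - c² + y/31 (V(y, c) = 2 - (-y/31 + c*c) = 2 - (-y/31 + c²) = 2 - (c² - y/31) = 2 + (-c² + y/31) = 2 - c² + y/31)
a = 1679/2 (a = -3/2 + (-1 - 28)² = -3/2 + (-29)² = -3/2 + 841 = 1679/2 ≈ 839.50)
a + V(-21, 64) = 1679/2 + (2 - 1*64² + (1/31)*(-21)) = 1679/2 + (2 - 1*4096 - 21/31) = 1679/2 + (2 - 4096 - 21/31) = 1679/2 - 126935/31 = -201821/62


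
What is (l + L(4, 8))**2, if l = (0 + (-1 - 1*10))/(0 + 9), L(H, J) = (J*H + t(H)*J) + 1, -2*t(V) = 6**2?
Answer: 1020100/81 ≈ 12594.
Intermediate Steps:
t(V) = -18 (t(V) = -1/2*6**2 = -1/2*36 = -18)
L(H, J) = 1 - 18*J + H*J (L(H, J) = (J*H - 18*J) + 1 = (H*J - 18*J) + 1 = (-18*J + H*J) + 1 = 1 - 18*J + H*J)
l = -11/9 (l = (0 + (-1 - 10))/9 = (0 - 11)*(1/9) = -11*1/9 = -11/9 ≈ -1.2222)
(l + L(4, 8))**2 = (-11/9 + (1 - 18*8 + 4*8))**2 = (-11/9 + (1 - 144 + 32))**2 = (-11/9 - 111)**2 = (-1010/9)**2 = 1020100/81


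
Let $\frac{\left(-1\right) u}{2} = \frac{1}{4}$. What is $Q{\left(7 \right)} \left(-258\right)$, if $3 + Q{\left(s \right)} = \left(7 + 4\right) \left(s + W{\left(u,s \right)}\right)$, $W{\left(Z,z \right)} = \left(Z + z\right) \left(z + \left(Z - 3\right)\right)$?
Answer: $- \frac{167313}{2} \approx -83657.0$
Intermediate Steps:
$u = - \frac{1}{2}$ ($u = - \frac{2}{4} = \left(-2\right) \frac{1}{4} = - \frac{1}{2} \approx -0.5$)
$W{\left(Z,z \right)} = \left(Z + z\right) \left(-3 + Z + z\right)$ ($W{\left(Z,z \right)} = \left(Z + z\right) \left(z + \left(-3 + Z\right)\right) = \left(Z + z\right) \left(-3 + Z + z\right)$)
$Q{\left(s \right)} = \frac{65}{4} - 33 s + 11 s^{2}$ ($Q{\left(s \right)} = -3 + \left(7 + 4\right) \left(s + \left(\left(- \frac{1}{2}\right)^{2} + s^{2} - - \frac{3}{2} - 3 s + 2 \left(- \frac{1}{2}\right) s\right)\right) = -3 + 11 \left(s + \left(\frac{1}{4} + s^{2} + \frac{3}{2} - 3 s - s\right)\right) = -3 + 11 \left(s + \left(\frac{7}{4} + s^{2} - 4 s\right)\right) = -3 + 11 \left(\frac{7}{4} + s^{2} - 3 s\right) = -3 + \left(\frac{77}{4} - 33 s + 11 s^{2}\right) = \frac{65}{4} - 33 s + 11 s^{2}$)
$Q{\left(7 \right)} \left(-258\right) = \left(\frac{65}{4} - 231 + 11 \cdot 7^{2}\right) \left(-258\right) = \left(\frac{65}{4} - 231 + 11 \cdot 49\right) \left(-258\right) = \left(\frac{65}{4} - 231 + 539\right) \left(-258\right) = \frac{1297}{4} \left(-258\right) = - \frac{167313}{2}$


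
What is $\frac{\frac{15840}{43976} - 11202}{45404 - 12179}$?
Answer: $- \frac{20525138}{60879275} \approx -0.33714$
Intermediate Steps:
$\frac{\frac{15840}{43976} - 11202}{45404 - 12179} = \frac{15840 \cdot \frac{1}{43976} - 11202}{33225} = \left(\frac{1980}{5497} - 11202\right) \frac{1}{33225} = \left(- \frac{61575414}{5497}\right) \frac{1}{33225} = - \frac{20525138}{60879275}$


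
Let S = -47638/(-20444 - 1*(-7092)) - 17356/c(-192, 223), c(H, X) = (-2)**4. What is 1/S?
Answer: -1669/1804493 ≈ -0.00092491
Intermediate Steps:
c(H, X) = 16
S = -1804493/1669 (S = -47638/(-20444 - 1*(-7092)) - 17356/16 = -47638/(-20444 + 7092) - 17356*1/16 = -47638/(-13352) - 4339/4 = -47638*(-1/13352) - 4339/4 = 23819/6676 - 4339/4 = -1804493/1669 ≈ -1081.2)
1/S = 1/(-1804493/1669) = -1669/1804493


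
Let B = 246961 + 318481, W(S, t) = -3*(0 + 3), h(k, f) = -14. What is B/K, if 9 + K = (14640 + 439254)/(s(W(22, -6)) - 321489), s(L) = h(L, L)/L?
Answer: -2184302446/40221 ≈ -54308.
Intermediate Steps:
W(S, t) = -9 (W(S, t) = -3*3 = -9)
s(L) = -14/L
B = 565442
K = -40221/3863 (K = -9 + (14640 + 439254)/(-14/(-9) - 321489) = -9 + 453894/(-14*(-⅑) - 321489) = -9 + 453894/(14/9 - 321489) = -9 + 453894/(-2893387/9) = -9 + 453894*(-9/2893387) = -9 - 5454/3863 = -40221/3863 ≈ -10.412)
B/K = 565442/(-40221/3863) = 565442*(-3863/40221) = -2184302446/40221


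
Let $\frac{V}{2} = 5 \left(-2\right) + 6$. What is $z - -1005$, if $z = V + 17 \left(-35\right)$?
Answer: $402$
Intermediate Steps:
$V = -8$ ($V = 2 \left(5 \left(-2\right) + 6\right) = 2 \left(-10 + 6\right) = 2 \left(-4\right) = -8$)
$z = -603$ ($z = -8 + 17 \left(-35\right) = -8 - 595 = -603$)
$z - -1005 = -603 - -1005 = -603 + 1005 = 402$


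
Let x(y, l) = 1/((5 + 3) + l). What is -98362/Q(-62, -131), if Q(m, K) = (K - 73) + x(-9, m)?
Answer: 5311548/11017 ≈ 482.12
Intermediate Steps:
x(y, l) = 1/(8 + l)
Q(m, K) = -73 + K + 1/(8 + m) (Q(m, K) = (K - 73) + 1/(8 + m) = (-73 + K) + 1/(8 + m) = -73 + K + 1/(8 + m))
-98362/Q(-62, -131) = -98362*(8 - 62)/(1 + (-73 - 131)*(8 - 62)) = -98362*(-54/(1 - 204*(-54))) = -98362*(-54/(1 + 11016)) = -98362/((-1/54*11017)) = -98362/(-11017/54) = -98362*(-54/11017) = 5311548/11017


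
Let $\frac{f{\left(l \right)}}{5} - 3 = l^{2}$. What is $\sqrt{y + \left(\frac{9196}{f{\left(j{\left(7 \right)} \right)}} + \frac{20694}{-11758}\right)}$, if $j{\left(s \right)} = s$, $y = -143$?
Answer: $\frac{3 i \sqrt{1774891352585}}{382135} \approx 10.459 i$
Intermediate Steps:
$f{\left(l \right)} = 15 + 5 l^{2}$
$\sqrt{y + \left(\frac{9196}{f{\left(j{\left(7 \right)} \right)}} + \frac{20694}{-11758}\right)} = \sqrt{-143 + \left(\frac{9196}{15 + 5 \cdot 7^{2}} + \frac{20694}{-11758}\right)} = \sqrt{-143 + \left(\frac{9196}{15 + 5 \cdot 49} + 20694 \left(- \frac{1}{11758}\right)\right)} = \sqrt{-143 - \left(\frac{10347}{5879} - \frac{9196}{15 + 245}\right)} = \sqrt{-143 - \left(\frac{10347}{5879} - \frac{9196}{260}\right)} = \sqrt{-143 + \left(9196 \cdot \frac{1}{260} - \frac{10347}{5879}\right)} = \sqrt{-143 + \left(\frac{2299}{65} - \frac{10347}{5879}\right)} = \sqrt{-143 + \frac{12843266}{382135}} = \sqrt{- \frac{41802039}{382135}} = \frac{3 i \sqrt{1774891352585}}{382135}$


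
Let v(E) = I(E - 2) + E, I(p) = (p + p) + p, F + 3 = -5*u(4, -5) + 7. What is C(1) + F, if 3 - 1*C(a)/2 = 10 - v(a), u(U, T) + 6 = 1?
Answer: 11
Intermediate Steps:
u(U, T) = -5 (u(U, T) = -6 + 1 = -5)
F = 29 (F = -3 + (-5*(-5) + 7) = -3 + (25 + 7) = -3 + 32 = 29)
I(p) = 3*p (I(p) = 2*p + p = 3*p)
v(E) = -6 + 4*E (v(E) = 3*(E - 2) + E = 3*(-2 + E) + E = (-6 + 3*E) + E = -6 + 4*E)
C(a) = -26 + 8*a (C(a) = 6 - 2*(10 - (-6 + 4*a)) = 6 - 2*(10 + (6 - 4*a)) = 6 - 2*(16 - 4*a) = 6 + (-32 + 8*a) = -26 + 8*a)
C(1) + F = (-26 + 8*1) + 29 = (-26 + 8) + 29 = -18 + 29 = 11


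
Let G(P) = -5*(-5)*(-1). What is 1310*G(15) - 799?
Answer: -33549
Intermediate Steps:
G(P) = -25 (G(P) = 25*(-1) = -25)
1310*G(15) - 799 = 1310*(-25) - 799 = -32750 - 799 = -33549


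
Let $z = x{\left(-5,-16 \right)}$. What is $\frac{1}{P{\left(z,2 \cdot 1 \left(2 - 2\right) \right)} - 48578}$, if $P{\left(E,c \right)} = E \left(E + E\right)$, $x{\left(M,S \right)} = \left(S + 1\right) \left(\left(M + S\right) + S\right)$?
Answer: $\frac{1}{567472} \approx 1.7622 \cdot 10^{-6}$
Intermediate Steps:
$x{\left(M,S \right)} = \left(1 + S\right) \left(M + 2 S\right)$
$z = 555$ ($z = -5 + 2 \left(-16\right) + 2 \left(-16\right)^{2} - -80 = -5 - 32 + 2 \cdot 256 + 80 = -5 - 32 + 512 + 80 = 555$)
$P{\left(E,c \right)} = 2 E^{2}$ ($P{\left(E,c \right)} = E 2 E = 2 E^{2}$)
$\frac{1}{P{\left(z,2 \cdot 1 \left(2 - 2\right) \right)} - 48578} = \frac{1}{2 \cdot 555^{2} - 48578} = \frac{1}{2 \cdot 308025 - 48578} = \frac{1}{616050 - 48578} = \frac{1}{567472}$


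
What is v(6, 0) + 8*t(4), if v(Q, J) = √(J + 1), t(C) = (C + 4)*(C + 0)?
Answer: 257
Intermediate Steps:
t(C) = C*(4 + C) (t(C) = (4 + C)*C = C*(4 + C))
v(Q, J) = √(1 + J)
v(6, 0) + 8*t(4) = √(1 + 0) + 8*(4*(4 + 4)) = √1 + 8*(4*8) = 1 + 8*32 = 1 + 256 = 257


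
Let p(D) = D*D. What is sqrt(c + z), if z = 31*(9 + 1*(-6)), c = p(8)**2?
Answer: sqrt(4189) ≈ 64.723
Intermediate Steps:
p(D) = D**2
c = 4096 (c = (8**2)**2 = 64**2 = 4096)
z = 93 (z = 31*(9 - 6) = 31*3 = 93)
sqrt(c + z) = sqrt(4096 + 93) = sqrt(4189)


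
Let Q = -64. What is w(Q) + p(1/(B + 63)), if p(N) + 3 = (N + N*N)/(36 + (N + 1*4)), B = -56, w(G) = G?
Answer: -131781/1967 ≈ -66.996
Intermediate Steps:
p(N) = -3 + (N + N²)/(40 + N) (p(N) = -3 + (N + N*N)/(36 + (N + 1*4)) = -3 + (N + N²)/(36 + (N + 4)) = -3 + (N + N²)/(36 + (4 + N)) = -3 + (N + N²)/(40 + N))
w(Q) + p(1/(B + 63)) = -64 + (-120 + (1/(-56 + 63))² - 2/(-56 + 63))/(40 + 1/(-56 + 63)) = -64 + (-120 + (1/7)² - 2/7)/(40 + 1/7) = -64 + (-120 + (⅐)² - 2*⅐)/(40 + ⅐) = -64 + (-120 + 1/49 - 2/7)/(281/7) = -64 + (7/281)*(-5893/49) = -64 - 5893/1967 = -131781/1967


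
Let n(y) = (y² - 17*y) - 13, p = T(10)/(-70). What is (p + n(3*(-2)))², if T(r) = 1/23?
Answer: 40501160001/2592100 ≈ 15625.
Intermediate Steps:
T(r) = 1/23
p = -1/1610 (p = (1/23)/(-70) = (1/23)*(-1/70) = -1/1610 ≈ -0.00062112)
n(y) = -13 + y² - 17*y
(p + n(3*(-2)))² = (-1/1610 + (-13 + (3*(-2))² - 51*(-2)))² = (-1/1610 + (-13 + (-6)² - 17*(-6)))² = (-1/1610 + (-13 + 36 + 102))² = (-1/1610 + 125)² = (201249/1610)² = 40501160001/2592100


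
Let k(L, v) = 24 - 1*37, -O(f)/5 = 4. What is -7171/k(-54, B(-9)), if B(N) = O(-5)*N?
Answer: 7171/13 ≈ 551.62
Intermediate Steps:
O(f) = -20 (O(f) = -5*4 = -20)
B(N) = -20*N
k(L, v) = -13 (k(L, v) = 24 - 37 = -13)
-7171/k(-54, B(-9)) = -7171/(-13) = -7171*(-1/13) = 7171/13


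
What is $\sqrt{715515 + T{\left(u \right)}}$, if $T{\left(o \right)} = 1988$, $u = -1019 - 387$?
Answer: $\sqrt{717503} \approx 847.06$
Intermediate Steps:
$u = -1406$
$\sqrt{715515 + T{\left(u \right)}} = \sqrt{715515 + 1988} = \sqrt{717503}$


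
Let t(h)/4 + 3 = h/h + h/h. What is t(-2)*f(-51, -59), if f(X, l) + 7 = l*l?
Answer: -13896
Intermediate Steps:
f(X, l) = -7 + l² (f(X, l) = -7 + l*l = -7 + l²)
t(h) = -4 (t(h) = -12 + 4*(h/h + h/h) = -12 + 4*(1 + 1) = -12 + 4*2 = -12 + 8 = -4)
t(-2)*f(-51, -59) = -4*(-7 + (-59)²) = -4*(-7 + 3481) = -4*3474 = -13896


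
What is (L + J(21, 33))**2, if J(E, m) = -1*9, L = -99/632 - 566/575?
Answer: 13580971746169/132059560000 ≈ 102.84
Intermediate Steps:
L = -414637/363400 (L = -99*1/632 - 566*1/575 = -99/632 - 566/575 = -414637/363400 ≈ -1.1410)
J(E, m) = -9
(L + J(21, 33))**2 = (-414637/363400 - 9)**2 = (-3685237/363400)**2 = 13580971746169/132059560000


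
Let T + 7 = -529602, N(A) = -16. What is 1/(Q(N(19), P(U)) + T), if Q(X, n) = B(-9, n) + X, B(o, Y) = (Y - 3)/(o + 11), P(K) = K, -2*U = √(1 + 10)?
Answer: -8474024/4488067672025 + 4*√11/4488067672025 ≈ -1.8881e-6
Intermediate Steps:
U = -√11/2 (U = -√(1 + 10)/2 = -√11/2 ≈ -1.6583)
T = -529609 (T = -7 - 529602 = -529609)
B(o, Y) = (-3 + Y)/(11 + o)
Q(X, n) = -3/2 + X + n/2 (Q(X, n) = (-3 + n)/(11 - 9) + X = (-3 + n)/2 + X = (-3/2 + n/2) + X = -3/2 + X + n/2)
1/(Q(N(19), P(U)) + T) = 1/((-3/2 - 16 + (-√11/2)/2) - 529609) = 1/((-3/2 - 16 - √11/4) - 529609) = 1/((-35/2 - √11/4) - 529609) = 1/(-1059253/2 - √11/4)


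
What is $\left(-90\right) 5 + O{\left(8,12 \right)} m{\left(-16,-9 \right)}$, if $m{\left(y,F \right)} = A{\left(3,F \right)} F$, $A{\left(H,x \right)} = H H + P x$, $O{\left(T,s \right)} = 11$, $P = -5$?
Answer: $-5796$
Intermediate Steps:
$A{\left(H,x \right)} = H^{2} - 5 x$ ($A{\left(H,x \right)} = H H - 5 x = H^{2} - 5 x$)
$m{\left(y,F \right)} = F \left(9 - 5 F\right)$ ($m{\left(y,F \right)} = \left(3^{2} - 5 F\right) F = \left(9 - 5 F\right) F = F \left(9 - 5 F\right)$)
$\left(-90\right) 5 + O{\left(8,12 \right)} m{\left(-16,-9 \right)} = \left(-90\right) 5 + 11 \left(- 9 \left(9 - -45\right)\right) = -450 + 11 \left(- 9 \left(9 + 45\right)\right) = -450 + 11 \left(\left(-9\right) 54\right) = -450 + 11 \left(-486\right) = -450 - 5346 = -5796$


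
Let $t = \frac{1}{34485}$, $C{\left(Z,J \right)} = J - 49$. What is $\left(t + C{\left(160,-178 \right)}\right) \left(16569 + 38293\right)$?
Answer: $- \frac{429464893028}{34485} \approx -1.2454 \cdot 10^{7}$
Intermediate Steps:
$C{\left(Z,J \right)} = -49 + J$ ($C{\left(Z,J \right)} = J - 49 = -49 + J$)
$t = \frac{1}{34485} \approx 2.8998 \cdot 10^{-5}$
$\left(t + C{\left(160,-178 \right)}\right) \left(16569 + 38293\right) = \left(\frac{1}{34485} - 227\right) \left(16569 + 38293\right) = \left(\frac{1}{34485} - 227\right) 54862 = \left(- \frac{7828094}{34485}\right) 54862 = - \frac{429464893028}{34485}$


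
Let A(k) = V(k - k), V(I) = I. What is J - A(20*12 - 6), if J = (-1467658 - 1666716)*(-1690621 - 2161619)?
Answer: 12074360897760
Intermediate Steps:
A(k) = 0 (A(k) = k - k = 0)
J = 12074360897760 (J = -3134374*(-3852240) = 12074360897760)
J - A(20*12 - 6) = 12074360897760 - 1*0 = 12074360897760 + 0 = 12074360897760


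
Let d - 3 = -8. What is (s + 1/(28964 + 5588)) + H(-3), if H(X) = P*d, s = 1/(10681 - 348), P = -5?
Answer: 8925690285/357025816 ≈ 25.000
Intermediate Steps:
d = -5 (d = 3 - 8 = -5)
s = 1/10333 ≈ 9.6777e-5
H(X) = 25 (H(X) = -5*(-5) = 25)
(s + 1/(28964 + 5588)) + H(-3) = (1/10333 + 1/(28964 + 5588)) + 25 = (1/10333 + 1/34552) + 25 = 44885/357025816 + 25 = 8925690285/357025816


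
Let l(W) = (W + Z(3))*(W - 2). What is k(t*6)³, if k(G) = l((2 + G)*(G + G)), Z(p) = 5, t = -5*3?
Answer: 15804390304826995565231000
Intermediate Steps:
t = -15
l(W) = (-2 + W)*(5 + W) (l(W) = (W + 5)*(W - 2) = (5 + W)*(-2 + W) = (-2 + W)*(5 + W))
k(G) = -10 + 4*G²*(2 + G)² + 6*G*(2 + G) (k(G) = -10 + ((2 + G)*(G + G))² + 3*((2 + G)*(G + G)) = -10 + ((2 + G)*(2*G))² + 3*((2 + G)*(2*G)) = -10 + (2*G*(2 + G))² + 3*(2*G*(2 + G)) = -10 + 4*G²*(2 + G)² + 6*G*(2 + G))
k(t*6)³ = (-10 + 4*(-15*6)²*(2 - 15*6)² + 6*(-15*6)*(2 - 15*6))³ = (-10 + 4*(-90)²*(2 - 90)² + 6*(-90)*(2 - 90))³ = (-10 + 4*8100*(-88)² + 6*(-90)*(-88))³ = (-10 + 4*8100*7744 + 47520)³ = (-10 + 250905600 + 47520)³ = 250953110³ = 15804390304826995565231000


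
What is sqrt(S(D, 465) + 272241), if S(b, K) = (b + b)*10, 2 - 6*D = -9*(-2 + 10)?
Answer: sqrt(2452389)/3 ≈ 522.00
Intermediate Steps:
D = 37/3 (D = 1/3 - (-3)*(-2 + 10)/2 = 1/3 - (-3)*8/2 = 1/3 - 1/6*(-72) = 1/3 + 12 = 37/3 ≈ 12.333)
S(b, K) = 20*b (S(b, K) = (2*b)*10 = 20*b)
sqrt(S(D, 465) + 272241) = sqrt(20*(37/3) + 272241) = sqrt(740/3 + 272241) = sqrt(817463/3) = sqrt(2452389)/3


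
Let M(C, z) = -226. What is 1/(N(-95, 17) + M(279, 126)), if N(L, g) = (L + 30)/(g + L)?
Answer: -6/1351 ≈ -0.0044412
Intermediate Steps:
N(L, g) = (30 + L)/(L + g)
1/(N(-95, 17) + M(279, 126)) = 1/((30 - 95)/(-95 + 17) - 226) = 1/(-65/(-78) - 226) = 1/(-1/78*(-65) - 226) = 1/(⅚ - 226) = 1/(-1351/6) = -6/1351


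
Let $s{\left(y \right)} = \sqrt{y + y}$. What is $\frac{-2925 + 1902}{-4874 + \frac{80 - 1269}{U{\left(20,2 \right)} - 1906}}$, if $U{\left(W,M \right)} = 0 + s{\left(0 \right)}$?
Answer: $\frac{1949838}{9288655} \approx 0.20992$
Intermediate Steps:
$s{\left(y \right)} = \sqrt{2} \sqrt{y}$ ($s{\left(y \right)} = \sqrt{2 y} = \sqrt{2} \sqrt{y}$)
$U{\left(W,M \right)} = 0$ ($U{\left(W,M \right)} = 0 + \sqrt{2} \sqrt{0} = 0 + \sqrt{2} \cdot 0 = 0 + 0 = 0$)
$\frac{-2925 + 1902}{-4874 + \frac{80 - 1269}{U{\left(20,2 \right)} - 1906}} = \frac{-2925 + 1902}{-4874 + \frac{80 - 1269}{0 - 1906}} = - \frac{1023}{-4874 - \frac{1189}{-1906}} = - \frac{1023}{-4874 - - \frac{1189}{1906}} = - \frac{1023}{-4874 + \frac{1189}{1906}} = - \frac{1023}{- \frac{9288655}{1906}} = \left(-1023\right) \left(- \frac{1906}{9288655}\right) = \frac{1949838}{9288655}$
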